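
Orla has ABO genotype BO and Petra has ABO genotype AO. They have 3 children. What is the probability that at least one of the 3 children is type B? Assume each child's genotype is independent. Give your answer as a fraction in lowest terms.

ABO cross BO × AO → 1/4 O, 1/4 A, 1/4 B, 1/4 AB.
So P(type B) = 1/4 per child.
P(none) = (3/4)^3 = 27/64; P(at least one) = 1 − 27/64 = 37/64.

37/64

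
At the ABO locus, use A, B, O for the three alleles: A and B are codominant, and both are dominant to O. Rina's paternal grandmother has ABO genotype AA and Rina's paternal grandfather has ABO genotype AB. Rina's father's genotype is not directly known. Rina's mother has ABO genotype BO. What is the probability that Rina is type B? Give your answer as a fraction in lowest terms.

Rina's father's ABO genotype from AA × AB: 1/2 AA, 1/2 AB.
Crossing each possibility with the mother BO and summing P(type B): 1/2·0 + 1/2·1/2 = 1/4.

1/4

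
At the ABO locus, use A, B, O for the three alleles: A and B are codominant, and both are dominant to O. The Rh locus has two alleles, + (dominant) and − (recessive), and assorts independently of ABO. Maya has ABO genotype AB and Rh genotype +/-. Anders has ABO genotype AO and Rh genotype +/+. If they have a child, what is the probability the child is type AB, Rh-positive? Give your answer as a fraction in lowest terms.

1/4

ABO cross AB × AO → offspring phenotypes: 1/2 A, 1/4 B, 1/4 AB.
Rh cross +/- × +/+ → 1 Rh+.
Independent loci: P(type AB, Rh-positive) = 1/4 × 1 = 1/4.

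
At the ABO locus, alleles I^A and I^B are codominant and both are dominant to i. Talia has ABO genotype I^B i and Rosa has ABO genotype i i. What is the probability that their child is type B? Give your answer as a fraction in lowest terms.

ABO cross I^B i × i i → offspring phenotypes: 1/2 O, 1/2 B.
So P(type B) = 1/2.

1/2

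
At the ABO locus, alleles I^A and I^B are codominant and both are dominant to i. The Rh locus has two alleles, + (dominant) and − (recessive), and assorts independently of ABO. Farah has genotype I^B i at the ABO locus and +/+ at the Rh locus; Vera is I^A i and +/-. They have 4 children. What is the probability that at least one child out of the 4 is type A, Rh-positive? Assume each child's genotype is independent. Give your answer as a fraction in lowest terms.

ABO cross I^B i × I^A i → 1/4 O, 1/4 A, 1/4 B, 1/4 AB.
Rh cross +/+ × +/- → 1 Rh+; so P(type A, Rh-positive) = 1/4 × 1 = 1/4 per child.
P(none) = (3/4)^4 = 81/256; P(at least one) = 1 − 81/256 = 175/256.

175/256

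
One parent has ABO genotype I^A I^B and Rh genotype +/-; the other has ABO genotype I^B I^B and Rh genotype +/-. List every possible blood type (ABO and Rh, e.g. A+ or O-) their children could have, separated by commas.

B+, B-, AB+, AB-

Gametes from I^A I^B × I^B I^B give offspring ABO genotypes I^A I^B, I^B I^B, i.e. phenotypes B, AB.
Rh cross +/- × +/- → phenotypes Rh+, Rh-.
Combining independently: B+, B-, AB+, AB-.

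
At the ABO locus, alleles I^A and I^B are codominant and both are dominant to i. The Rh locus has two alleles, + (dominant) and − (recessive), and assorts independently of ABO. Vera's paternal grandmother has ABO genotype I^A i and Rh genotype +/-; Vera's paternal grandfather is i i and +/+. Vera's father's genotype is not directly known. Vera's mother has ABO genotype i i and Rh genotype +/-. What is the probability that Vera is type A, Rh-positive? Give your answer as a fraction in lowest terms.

7/32

Vera's father's ABO genotype from I^A i × i i: 1/2 I^A i, 1/2 i i.
Crossing each possibility with the mother i i and summing P(type A): 1/2·1/2 + 1/2·0 = 1/4.
Similarly for Rh via the father's Rh distribution: P(Rh+) = 7/8.
Independent loci: 1/4 × 7/8 = 7/32.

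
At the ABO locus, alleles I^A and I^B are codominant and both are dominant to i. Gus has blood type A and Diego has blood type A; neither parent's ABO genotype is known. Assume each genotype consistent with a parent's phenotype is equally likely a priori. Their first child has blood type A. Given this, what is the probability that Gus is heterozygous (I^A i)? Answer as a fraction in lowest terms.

Possible genotypes: Gus ∈ {I^A I^A, I^A i}; Diego ∈ {I^A I^A, I^A i}.
Weight each parental genotype pair by prior × P(type-A child):
  I^A I^A × I^A I^A: posterior weight 4/15.
  I^A I^A × I^A i: posterior weight 4/15.
  I^A i × I^A I^A: posterior weight 4/15.
  I^A i × I^A i: posterior weight 1/5.
Sum the posterior weight over pairs where Gus is I^A i: 7/15.

7/15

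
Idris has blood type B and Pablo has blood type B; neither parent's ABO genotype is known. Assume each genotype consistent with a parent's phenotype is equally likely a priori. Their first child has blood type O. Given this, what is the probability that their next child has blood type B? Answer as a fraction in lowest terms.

3/4

Possible genotypes: Idris ∈ {BB, BO}; Pablo ∈ {BB, BO}.
Weight each parental genotype pair by prior × P(type-O child):
  BO × BO: posterior weight 1; P(next child type B) = 3/4.
Weighted sum = 3/4.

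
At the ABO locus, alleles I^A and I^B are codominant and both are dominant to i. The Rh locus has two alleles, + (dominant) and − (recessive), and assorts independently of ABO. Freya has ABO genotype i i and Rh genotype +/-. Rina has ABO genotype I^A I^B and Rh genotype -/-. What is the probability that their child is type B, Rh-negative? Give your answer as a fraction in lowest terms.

1/4

ABO cross i i × I^A I^B → offspring phenotypes: 1/2 A, 1/2 B.
Rh cross +/- × -/- → 1/2 Rh+, 1/2 Rh-.
Independent loci: P(type B, Rh-negative) = 1/2 × 1/2 = 1/4.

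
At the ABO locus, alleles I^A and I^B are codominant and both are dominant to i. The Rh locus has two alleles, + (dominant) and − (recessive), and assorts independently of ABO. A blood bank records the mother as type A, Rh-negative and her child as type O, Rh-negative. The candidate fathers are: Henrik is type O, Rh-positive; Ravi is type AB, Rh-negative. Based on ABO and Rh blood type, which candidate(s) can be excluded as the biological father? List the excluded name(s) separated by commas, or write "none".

Ravi

A candidate is excluded only if no genotype consistent with his phenotype could produce a type O, Rh-negative child with a type A, Rh-negative mother.
Ravi (type AB, Rh-): no genotype consistent with that phenotype can produce a type-O Rh- child with a type-A mother.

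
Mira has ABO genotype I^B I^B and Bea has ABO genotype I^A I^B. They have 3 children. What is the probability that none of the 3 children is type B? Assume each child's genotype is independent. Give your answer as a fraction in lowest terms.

1/8

ABO cross I^B I^B × I^A I^B → 1/2 B, 1/2 AB.
So P(type B) = 1/2 per child.
P(not type B) = 1/2 for one child; (1/2)^3 = 1/8.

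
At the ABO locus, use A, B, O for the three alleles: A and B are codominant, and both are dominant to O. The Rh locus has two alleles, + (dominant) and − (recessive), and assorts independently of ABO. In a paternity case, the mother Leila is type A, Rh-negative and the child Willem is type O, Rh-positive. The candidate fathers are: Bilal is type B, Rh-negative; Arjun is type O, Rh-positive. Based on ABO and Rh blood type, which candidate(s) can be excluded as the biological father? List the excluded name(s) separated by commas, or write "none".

A candidate is excluded only if no genotype consistent with his phenotype could produce a type O, Rh-positive child with a type A, Rh-negative mother.
Bilal (type B, Rh-): no genotype consistent with that phenotype can produce a type-O Rh+ child with a type-A mother.

Bilal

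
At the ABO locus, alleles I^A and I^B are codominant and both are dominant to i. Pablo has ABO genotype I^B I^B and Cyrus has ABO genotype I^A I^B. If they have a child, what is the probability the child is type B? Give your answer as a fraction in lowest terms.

1/2

ABO cross I^B I^B × I^A I^B → offspring phenotypes: 1/2 B, 1/2 AB.
So P(type B) = 1/2.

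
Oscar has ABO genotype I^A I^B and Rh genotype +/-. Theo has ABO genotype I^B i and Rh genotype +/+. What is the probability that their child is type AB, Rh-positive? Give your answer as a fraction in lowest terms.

ABO cross I^A I^B × I^B i → offspring phenotypes: 1/4 A, 1/2 B, 1/4 AB.
Rh cross +/- × +/+ → 1 Rh+.
Independent loci: P(type AB, Rh-positive) = 1/4 × 1 = 1/4.

1/4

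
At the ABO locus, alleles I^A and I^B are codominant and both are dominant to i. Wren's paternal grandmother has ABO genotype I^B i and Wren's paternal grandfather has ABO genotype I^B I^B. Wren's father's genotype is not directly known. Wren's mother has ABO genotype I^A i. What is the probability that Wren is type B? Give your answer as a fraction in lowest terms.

3/8

Wren's father's ABO genotype from I^B i × I^B I^B: 1/2 I^B I^B, 1/2 I^B i.
Crossing each possibility with the mother I^A i and summing P(type B): 1/2·1/2 + 1/2·1/4 = 3/8.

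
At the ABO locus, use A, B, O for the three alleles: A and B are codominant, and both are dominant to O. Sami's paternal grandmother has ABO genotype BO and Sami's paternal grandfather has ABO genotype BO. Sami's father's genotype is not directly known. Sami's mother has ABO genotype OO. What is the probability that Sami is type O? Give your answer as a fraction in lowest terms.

1/2

Sami's father's ABO genotype from BO × BO: 1/4 BB, 1/2 BO, 1/4 OO.
Crossing each possibility with the mother OO and summing P(type O): 1/4·0 + 1/2·1/2 + 1/4·1 = 1/2.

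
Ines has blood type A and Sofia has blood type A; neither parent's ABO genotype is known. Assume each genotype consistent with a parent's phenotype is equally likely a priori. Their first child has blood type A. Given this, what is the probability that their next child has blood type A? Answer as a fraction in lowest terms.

Possible genotypes: Ines ∈ {AA, AO}; Sofia ∈ {AA, AO}.
Weight each parental genotype pair by prior × P(type-A child):
  AA × AA: posterior weight 4/15; P(next child type A) = 1.
  AA × AO: posterior weight 4/15; P(next child type A) = 1.
  AO × AA: posterior weight 4/15; P(next child type A) = 1.
  AO × AO: posterior weight 1/5; P(next child type A) = 3/4.
Weighted sum = 19/20.

19/20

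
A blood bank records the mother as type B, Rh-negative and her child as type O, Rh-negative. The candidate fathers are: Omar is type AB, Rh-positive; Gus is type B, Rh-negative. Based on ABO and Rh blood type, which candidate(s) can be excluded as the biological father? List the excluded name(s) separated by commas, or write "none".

A candidate is excluded only if no genotype consistent with his phenotype could produce a type O, Rh-negative child with a type B, Rh-negative mother.
Omar (type AB, Rh+): no genotype consistent with that phenotype can produce a type-O Rh- child with a type-B mother.

Omar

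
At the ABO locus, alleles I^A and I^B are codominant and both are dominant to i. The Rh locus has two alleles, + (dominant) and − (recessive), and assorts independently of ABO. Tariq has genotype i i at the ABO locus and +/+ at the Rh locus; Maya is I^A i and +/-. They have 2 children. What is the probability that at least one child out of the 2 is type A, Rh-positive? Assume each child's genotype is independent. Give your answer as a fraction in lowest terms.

ABO cross i i × I^A i → 1/2 O, 1/2 A.
Rh cross +/+ × +/- → 1 Rh+; so P(type A, Rh-positive) = 1/2 × 1 = 1/2 per child.
P(none) = (1/2)^2 = 1/4; P(at least one) = 1 − 1/4 = 3/4.

3/4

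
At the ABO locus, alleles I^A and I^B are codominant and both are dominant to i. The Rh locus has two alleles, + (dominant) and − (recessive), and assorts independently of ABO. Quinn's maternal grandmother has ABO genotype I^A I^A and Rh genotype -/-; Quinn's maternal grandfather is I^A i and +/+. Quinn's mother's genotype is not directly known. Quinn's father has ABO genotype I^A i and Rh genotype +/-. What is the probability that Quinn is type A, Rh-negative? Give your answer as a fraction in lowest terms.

Quinn's mother's ABO genotype from I^A I^A × I^A i: 1/2 I^A I^A, 1/2 I^A i.
Crossing each possibility with the father I^A i and summing P(type A): 1/2·1 + 1/2·3/4 = 7/8.
Similarly for Rh via the mother's Rh distribution: P(Rh-) = 1/4.
Independent loci: 7/8 × 1/4 = 7/32.

7/32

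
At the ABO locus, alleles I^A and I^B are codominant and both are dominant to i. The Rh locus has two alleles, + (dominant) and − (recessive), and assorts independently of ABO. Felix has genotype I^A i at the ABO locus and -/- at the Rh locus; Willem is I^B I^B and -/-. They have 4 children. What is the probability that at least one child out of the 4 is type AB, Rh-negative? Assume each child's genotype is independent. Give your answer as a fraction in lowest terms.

15/16

ABO cross I^A i × I^B I^B → 1/2 B, 1/2 AB.
Rh cross -/- × -/- → 1 Rh-; so P(type AB, Rh-negative) = 1/2 × 1 = 1/2 per child.
P(none) = (1/2)^4 = 1/16; P(at least one) = 1 − 1/16 = 15/16.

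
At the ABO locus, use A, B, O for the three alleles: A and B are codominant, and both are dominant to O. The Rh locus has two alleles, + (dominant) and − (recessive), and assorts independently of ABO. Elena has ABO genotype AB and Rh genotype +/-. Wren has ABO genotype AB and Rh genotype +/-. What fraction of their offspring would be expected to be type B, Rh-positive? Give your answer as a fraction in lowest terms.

ABO cross AB × AB → offspring phenotypes: 1/4 A, 1/4 B, 1/2 AB.
Rh cross +/- × +/- → 3/4 Rh+, 1/4 Rh-.
Independent loci: P(type B, Rh-positive) = 1/4 × 3/4 = 3/16.

3/16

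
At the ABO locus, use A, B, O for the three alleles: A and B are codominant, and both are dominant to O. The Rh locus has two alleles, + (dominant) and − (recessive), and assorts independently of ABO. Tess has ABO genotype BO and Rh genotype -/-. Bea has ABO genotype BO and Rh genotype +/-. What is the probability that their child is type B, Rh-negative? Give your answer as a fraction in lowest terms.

ABO cross BO × BO → offspring phenotypes: 1/4 O, 3/4 B.
Rh cross -/- × +/- → 1/2 Rh+, 1/2 Rh-.
Independent loci: P(type B, Rh-negative) = 3/4 × 1/2 = 3/8.

3/8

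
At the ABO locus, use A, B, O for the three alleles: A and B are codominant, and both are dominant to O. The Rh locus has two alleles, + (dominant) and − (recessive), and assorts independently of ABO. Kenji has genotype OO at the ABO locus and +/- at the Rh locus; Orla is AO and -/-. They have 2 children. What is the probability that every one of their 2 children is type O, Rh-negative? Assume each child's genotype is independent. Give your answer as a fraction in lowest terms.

1/16

ABO cross OO × AO → 1/2 O, 1/2 A.
Rh cross +/- × -/- → 1/2 Rh+, 1/2 Rh-; so P(type O, Rh-negative) = 1/2 × 1/2 = 1/4 per child.
All 2 independent: (1/4)^2 = 1/16.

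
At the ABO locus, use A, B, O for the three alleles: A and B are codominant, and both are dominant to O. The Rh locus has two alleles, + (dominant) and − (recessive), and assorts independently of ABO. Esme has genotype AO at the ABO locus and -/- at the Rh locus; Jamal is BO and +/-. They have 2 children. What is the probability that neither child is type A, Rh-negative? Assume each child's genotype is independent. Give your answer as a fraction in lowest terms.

49/64

ABO cross AO × BO → 1/4 O, 1/4 A, 1/4 B, 1/4 AB.
Rh cross -/- × +/- → 1/2 Rh+, 1/2 Rh-; so P(type A, Rh-negative) = 1/4 × 1/2 = 1/8 per child.
P(not type A, Rh-negative) = 7/8 for one child; (7/8)^2 = 49/64.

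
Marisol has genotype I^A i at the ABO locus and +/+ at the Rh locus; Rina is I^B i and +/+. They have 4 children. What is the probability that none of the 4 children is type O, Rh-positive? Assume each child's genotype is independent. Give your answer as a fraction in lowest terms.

ABO cross I^A i × I^B i → 1/4 O, 1/4 A, 1/4 B, 1/4 AB.
Rh cross +/+ × +/+ → 1 Rh+; so P(type O, Rh-positive) = 1/4 × 1 = 1/4 per child.
P(not type O, Rh-positive) = 3/4 for one child; (3/4)^4 = 81/256.

81/256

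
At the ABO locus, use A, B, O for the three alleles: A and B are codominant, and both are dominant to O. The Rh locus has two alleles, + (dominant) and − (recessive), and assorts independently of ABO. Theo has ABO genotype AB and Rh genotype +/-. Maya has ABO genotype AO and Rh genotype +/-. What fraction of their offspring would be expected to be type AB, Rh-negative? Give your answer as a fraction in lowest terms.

1/16

ABO cross AB × AO → offspring phenotypes: 1/2 A, 1/4 B, 1/4 AB.
Rh cross +/- × +/- → 3/4 Rh+, 1/4 Rh-.
Independent loci: P(type AB, Rh-negative) = 1/4 × 1/4 = 1/16.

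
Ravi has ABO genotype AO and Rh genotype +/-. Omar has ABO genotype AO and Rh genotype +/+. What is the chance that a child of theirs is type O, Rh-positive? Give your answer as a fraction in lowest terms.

ABO cross AO × AO → offspring phenotypes: 1/4 O, 3/4 A.
Rh cross +/- × +/+ → 1 Rh+.
Independent loci: P(type O, Rh-positive) = 1/4 × 1 = 1/4.

1/4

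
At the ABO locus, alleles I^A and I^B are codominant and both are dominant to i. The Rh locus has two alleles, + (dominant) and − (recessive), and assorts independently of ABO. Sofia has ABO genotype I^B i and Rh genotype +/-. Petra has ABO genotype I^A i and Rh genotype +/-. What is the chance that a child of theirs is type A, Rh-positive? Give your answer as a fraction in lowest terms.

3/16

ABO cross I^B i × I^A i → offspring phenotypes: 1/4 O, 1/4 A, 1/4 B, 1/4 AB.
Rh cross +/- × +/- → 3/4 Rh+, 1/4 Rh-.
Independent loci: P(type A, Rh-positive) = 1/4 × 3/4 = 3/16.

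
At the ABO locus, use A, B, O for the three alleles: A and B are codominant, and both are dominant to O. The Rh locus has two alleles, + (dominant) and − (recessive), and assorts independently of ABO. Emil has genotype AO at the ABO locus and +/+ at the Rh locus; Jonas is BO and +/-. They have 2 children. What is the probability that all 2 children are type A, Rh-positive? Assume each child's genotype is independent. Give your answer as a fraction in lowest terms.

1/16

ABO cross AO × BO → 1/4 O, 1/4 A, 1/4 B, 1/4 AB.
Rh cross +/+ × +/- → 1 Rh+; so P(type A, Rh-positive) = 1/4 × 1 = 1/4 per child.
All 2 independent: (1/4)^2 = 1/16.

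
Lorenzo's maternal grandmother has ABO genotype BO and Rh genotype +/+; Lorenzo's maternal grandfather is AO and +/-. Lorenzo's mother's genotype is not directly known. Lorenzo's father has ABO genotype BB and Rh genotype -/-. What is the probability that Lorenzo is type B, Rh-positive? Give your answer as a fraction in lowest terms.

Lorenzo's mother's ABO genotype from BO × AO: 1/4 AB, 1/4 AO, 1/4 BO, 1/4 OO.
Crossing each possibility with the father BB and summing P(type B): 1/4·1/2 + 1/4·1/2 + 1/4·1 + 1/4·1 = 3/4.
Similarly for Rh via the mother's Rh distribution: P(Rh+) = 3/4.
Independent loci: 3/4 × 3/4 = 9/16.

9/16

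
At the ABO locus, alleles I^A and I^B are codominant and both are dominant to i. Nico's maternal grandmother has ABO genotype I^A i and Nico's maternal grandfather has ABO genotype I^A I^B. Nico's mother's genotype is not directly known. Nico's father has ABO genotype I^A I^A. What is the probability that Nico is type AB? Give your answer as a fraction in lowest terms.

Nico's mother's ABO genotype from I^A i × I^A I^B: 1/4 I^A I^A, 1/4 I^A I^B, 1/4 I^A i, 1/4 I^B i.
Crossing each possibility with the father I^A I^A and summing P(type AB): 1/4·0 + 1/4·1/2 + 1/4·0 + 1/4·1/2 = 1/4.

1/4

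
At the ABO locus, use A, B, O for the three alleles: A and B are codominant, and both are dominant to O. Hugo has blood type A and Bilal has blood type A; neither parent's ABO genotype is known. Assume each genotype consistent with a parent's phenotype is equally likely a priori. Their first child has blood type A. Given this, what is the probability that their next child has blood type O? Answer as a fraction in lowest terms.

Possible genotypes: Hugo ∈ {AA, AO}; Bilal ∈ {AA, AO}.
Weight each parental genotype pair by prior × P(type-A child):
  AA × AA: posterior weight 4/15; P(next child type O) = 0.
  AA × AO: posterior weight 4/15; P(next child type O) = 0.
  AO × AA: posterior weight 4/15; P(next child type O) = 0.
  AO × AO: posterior weight 1/5; P(next child type O) = 1/4.
Weighted sum = 1/20.

1/20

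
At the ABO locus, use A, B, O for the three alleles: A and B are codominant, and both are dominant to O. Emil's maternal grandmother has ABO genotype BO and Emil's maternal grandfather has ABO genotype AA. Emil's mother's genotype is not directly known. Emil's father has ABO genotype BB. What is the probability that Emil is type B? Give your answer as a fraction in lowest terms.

Emil's mother's ABO genotype from BO × AA: 1/2 AB, 1/2 AO.
Crossing each possibility with the father BB and summing P(type B): 1/2·1/2 + 1/2·1/2 = 1/2.

1/2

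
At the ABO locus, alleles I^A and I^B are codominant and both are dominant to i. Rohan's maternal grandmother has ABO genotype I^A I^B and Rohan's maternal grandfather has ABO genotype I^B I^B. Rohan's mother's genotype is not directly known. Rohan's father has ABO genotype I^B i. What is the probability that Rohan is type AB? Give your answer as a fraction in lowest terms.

1/8

Rohan's mother's ABO genotype from I^A I^B × I^B I^B: 1/2 I^A I^B, 1/2 I^B I^B.
Crossing each possibility with the father I^B i and summing P(type AB): 1/2·1/4 + 1/2·0 = 1/8.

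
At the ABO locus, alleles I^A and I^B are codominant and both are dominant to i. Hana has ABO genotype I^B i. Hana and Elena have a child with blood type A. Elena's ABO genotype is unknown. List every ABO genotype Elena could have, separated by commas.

I^A I^A, I^A I^B, I^A i

For each candidate genotype of Elena, check whether crossing it with I^B i can produce every observed child phenotype.
  I^A I^A → possible child types {A, AB} ✓
  I^A I^B → possible child types {A, B, AB} ✓
  I^A i → possible child types {O, A, B, AB} ✓
  I^B I^B → possible child types {B} ✗
  I^B i → possible child types {O, B} ✗
  i i → possible child types {O, B} ✗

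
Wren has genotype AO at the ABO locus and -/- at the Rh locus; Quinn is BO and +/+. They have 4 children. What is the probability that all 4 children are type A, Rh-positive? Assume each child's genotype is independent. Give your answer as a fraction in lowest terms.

1/256

ABO cross AO × BO → 1/4 O, 1/4 A, 1/4 B, 1/4 AB.
Rh cross -/- × +/+ → 1 Rh+; so P(type A, Rh-positive) = 1/4 × 1 = 1/4 per child.
All 4 independent: (1/4)^4 = 1/256.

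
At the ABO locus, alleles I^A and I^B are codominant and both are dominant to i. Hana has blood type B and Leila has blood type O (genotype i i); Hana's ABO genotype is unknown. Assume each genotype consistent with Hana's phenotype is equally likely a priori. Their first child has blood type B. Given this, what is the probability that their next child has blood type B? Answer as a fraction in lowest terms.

Possible genotypes: Hana ∈ {I^B I^B, I^B i}; Leila ∈ {i i}.
Weight each parental genotype pair by prior × P(type-B child):
  I^B I^B × i i: posterior weight 2/3; P(next child type B) = 1.
  I^B i × i i: posterior weight 1/3; P(next child type B) = 1/2.
Weighted sum = 5/6.

5/6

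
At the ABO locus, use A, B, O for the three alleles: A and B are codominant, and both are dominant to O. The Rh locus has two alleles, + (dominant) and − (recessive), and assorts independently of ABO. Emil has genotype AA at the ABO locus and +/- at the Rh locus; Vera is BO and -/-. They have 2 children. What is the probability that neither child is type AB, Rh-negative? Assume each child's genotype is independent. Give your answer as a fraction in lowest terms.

ABO cross AA × BO → 1/2 A, 1/2 AB.
Rh cross +/- × -/- → 1/2 Rh+, 1/2 Rh-; so P(type AB, Rh-negative) = 1/2 × 1/2 = 1/4 per child.
P(not type AB, Rh-negative) = 3/4 for one child; (3/4)^2 = 9/16.

9/16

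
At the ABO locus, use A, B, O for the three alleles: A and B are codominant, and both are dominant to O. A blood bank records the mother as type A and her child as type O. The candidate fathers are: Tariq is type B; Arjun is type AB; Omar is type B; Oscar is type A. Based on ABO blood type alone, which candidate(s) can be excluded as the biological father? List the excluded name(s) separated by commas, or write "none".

Arjun

A candidate is excluded only if no genotype consistent with his phenotype could produce a type O child with a type A mother.
Arjun (type AB): no genotype consistent with that phenotype can produce a type-O child with a type-A mother.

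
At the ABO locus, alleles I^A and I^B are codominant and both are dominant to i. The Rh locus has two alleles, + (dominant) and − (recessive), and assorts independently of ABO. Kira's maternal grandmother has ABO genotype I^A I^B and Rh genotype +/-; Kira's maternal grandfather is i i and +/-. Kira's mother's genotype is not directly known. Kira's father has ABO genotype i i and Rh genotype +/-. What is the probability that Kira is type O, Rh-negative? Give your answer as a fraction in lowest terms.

1/8

Kira's mother's ABO genotype from I^A I^B × i i: 1/2 I^A i, 1/2 I^B i.
Crossing each possibility with the father i i and summing P(type O): 1/2·1/2 + 1/2·1/2 = 1/2.
Similarly for Rh via the mother's Rh distribution: P(Rh-) = 1/4.
Independent loci: 1/2 × 1/4 = 1/8.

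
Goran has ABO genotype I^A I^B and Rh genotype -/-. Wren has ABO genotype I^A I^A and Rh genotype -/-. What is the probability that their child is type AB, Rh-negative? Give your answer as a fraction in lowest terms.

1/2

ABO cross I^A I^B × I^A I^A → offspring phenotypes: 1/2 A, 1/2 AB.
Rh cross -/- × -/- → 1 Rh-.
Independent loci: P(type AB, Rh-negative) = 1/2 × 1 = 1/2.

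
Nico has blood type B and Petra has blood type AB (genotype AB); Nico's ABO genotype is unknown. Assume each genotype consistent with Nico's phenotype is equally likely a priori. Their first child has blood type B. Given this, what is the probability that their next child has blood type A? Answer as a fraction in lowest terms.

Possible genotypes: Nico ∈ {BB, BO}; Petra ∈ {AB}.
Weight each parental genotype pair by prior × P(type-B child):
  BB × AB: posterior weight 1/2; P(next child type A) = 0.
  BO × AB: posterior weight 1/2; P(next child type A) = 1/4.
Weighted sum = 1/8.

1/8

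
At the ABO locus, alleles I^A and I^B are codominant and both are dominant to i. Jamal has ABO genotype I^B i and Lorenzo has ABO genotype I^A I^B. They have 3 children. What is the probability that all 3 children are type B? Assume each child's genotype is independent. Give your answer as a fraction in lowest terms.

1/8

ABO cross I^B i × I^A I^B → 1/4 A, 1/2 B, 1/4 AB.
So P(type B) = 1/2 per child.
All 3 independent: (1/2)^3 = 1/8.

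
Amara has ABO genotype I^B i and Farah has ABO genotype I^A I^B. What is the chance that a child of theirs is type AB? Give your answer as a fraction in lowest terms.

1/4

ABO cross I^B i × I^A I^B → offspring phenotypes: 1/4 A, 1/2 B, 1/4 AB.
So P(type AB) = 1/4.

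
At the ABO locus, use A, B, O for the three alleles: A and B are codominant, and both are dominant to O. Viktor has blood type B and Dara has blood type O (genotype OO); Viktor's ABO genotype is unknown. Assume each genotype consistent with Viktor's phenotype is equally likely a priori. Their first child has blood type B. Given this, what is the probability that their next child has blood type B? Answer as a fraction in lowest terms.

Possible genotypes: Viktor ∈ {BB, BO}; Dara ∈ {OO}.
Weight each parental genotype pair by prior × P(type-B child):
  BB × OO: posterior weight 2/3; P(next child type B) = 1.
  BO × OO: posterior weight 1/3; P(next child type B) = 1/2.
Weighted sum = 5/6.

5/6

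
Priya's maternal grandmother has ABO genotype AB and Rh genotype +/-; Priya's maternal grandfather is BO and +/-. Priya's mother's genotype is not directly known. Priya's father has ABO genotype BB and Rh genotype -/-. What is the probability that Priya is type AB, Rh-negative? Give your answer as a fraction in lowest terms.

1/8

Priya's mother's ABO genotype from AB × BO: 1/4 AB, 1/4 AO, 1/4 BB, 1/4 BO.
Crossing each possibility with the father BB and summing P(type AB): 1/4·1/2 + 1/4·1/2 + 1/4·0 + 1/4·0 = 1/4.
Similarly for Rh via the mother's Rh distribution: P(Rh-) = 1/2.
Independent loci: 1/4 × 1/2 = 1/8.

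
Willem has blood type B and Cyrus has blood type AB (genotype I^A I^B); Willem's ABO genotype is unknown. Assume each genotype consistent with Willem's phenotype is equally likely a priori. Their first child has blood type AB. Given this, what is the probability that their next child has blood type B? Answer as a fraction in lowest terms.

1/2

Possible genotypes: Willem ∈ {I^B I^B, I^B i}; Cyrus ∈ {I^A I^B}.
Weight each parental genotype pair by prior × P(type-AB child):
  I^B I^B × I^A I^B: posterior weight 2/3; P(next child type B) = 1/2.
  I^B i × I^A I^B: posterior weight 1/3; P(next child type B) = 1/2.
Weighted sum = 1/2.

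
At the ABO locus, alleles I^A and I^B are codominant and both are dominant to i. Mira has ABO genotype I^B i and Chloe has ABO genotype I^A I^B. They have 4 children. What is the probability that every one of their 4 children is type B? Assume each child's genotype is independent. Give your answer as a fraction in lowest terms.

1/16

ABO cross I^B i × I^A I^B → 1/4 A, 1/2 B, 1/4 AB.
So P(type B) = 1/2 per child.
All 4 independent: (1/2)^4 = 1/16.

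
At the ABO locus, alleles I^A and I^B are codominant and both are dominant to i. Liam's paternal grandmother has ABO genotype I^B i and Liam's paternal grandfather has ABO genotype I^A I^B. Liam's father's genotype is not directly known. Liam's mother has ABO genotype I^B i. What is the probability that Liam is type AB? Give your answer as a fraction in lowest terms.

1/8

Liam's father's ABO genotype from I^B i × I^A I^B: 1/4 I^A I^B, 1/4 I^A i, 1/4 I^B I^B, 1/4 I^B i.
Crossing each possibility with the mother I^B i and summing P(type AB): 1/4·1/4 + 1/4·1/4 + 1/4·0 + 1/4·0 = 1/8.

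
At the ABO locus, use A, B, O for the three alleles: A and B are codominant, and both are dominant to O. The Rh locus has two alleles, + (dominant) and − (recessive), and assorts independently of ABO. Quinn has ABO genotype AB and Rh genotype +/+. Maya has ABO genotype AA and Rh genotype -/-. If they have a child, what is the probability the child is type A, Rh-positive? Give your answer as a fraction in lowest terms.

ABO cross AB × AA → offspring phenotypes: 1/2 A, 1/2 AB.
Rh cross +/+ × -/- → 1 Rh+.
Independent loci: P(type A, Rh-positive) = 1/2 × 1 = 1/2.

1/2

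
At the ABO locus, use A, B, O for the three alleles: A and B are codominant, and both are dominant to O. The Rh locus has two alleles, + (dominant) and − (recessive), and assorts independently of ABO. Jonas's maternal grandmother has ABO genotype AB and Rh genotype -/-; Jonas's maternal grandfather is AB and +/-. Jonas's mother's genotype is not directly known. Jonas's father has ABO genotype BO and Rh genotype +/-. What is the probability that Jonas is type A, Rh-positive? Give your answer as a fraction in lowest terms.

Jonas's mother's ABO genotype from AB × AB: 1/4 AA, 1/2 AB, 1/4 BB.
Crossing each possibility with the father BO and summing P(type A): 1/4·1/2 + 1/2·1/4 + 1/4·0 = 1/4.
Similarly for Rh via the mother's Rh distribution: P(Rh+) = 5/8.
Independent loci: 1/4 × 5/8 = 5/32.

5/32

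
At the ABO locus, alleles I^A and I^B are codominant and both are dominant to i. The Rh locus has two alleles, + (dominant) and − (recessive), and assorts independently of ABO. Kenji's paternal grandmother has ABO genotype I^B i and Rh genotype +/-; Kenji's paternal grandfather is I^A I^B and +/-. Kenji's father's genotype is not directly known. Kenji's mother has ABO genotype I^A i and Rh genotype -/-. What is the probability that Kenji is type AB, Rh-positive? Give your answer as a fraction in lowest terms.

1/8

Kenji's father's ABO genotype from I^B i × I^A I^B: 1/4 I^A I^B, 1/4 I^A i, 1/4 I^B I^B, 1/4 I^B i.
Crossing each possibility with the mother I^A i and summing P(type AB): 1/4·1/4 + 1/4·0 + 1/4·1/2 + 1/4·1/4 = 1/4.
Similarly for Rh via the father's Rh distribution: P(Rh+) = 1/2.
Independent loci: 1/4 × 1/2 = 1/8.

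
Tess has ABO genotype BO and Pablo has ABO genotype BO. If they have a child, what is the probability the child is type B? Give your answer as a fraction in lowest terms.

ABO cross BO × BO → offspring phenotypes: 1/4 O, 3/4 B.
So P(type B) = 3/4.

3/4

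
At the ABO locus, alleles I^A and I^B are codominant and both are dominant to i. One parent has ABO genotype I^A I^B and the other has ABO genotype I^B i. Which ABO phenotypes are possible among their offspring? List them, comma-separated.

Gametes from I^A I^B × I^B i give offspring ABO genotypes I^A I^B, I^A i, I^B I^B, I^B i, i.e. phenotypes A, B, AB.

A, B, AB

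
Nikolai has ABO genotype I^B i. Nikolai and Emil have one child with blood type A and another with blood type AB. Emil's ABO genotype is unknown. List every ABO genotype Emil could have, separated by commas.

For each candidate genotype of Emil, check whether crossing it with I^B i can produce every observed child phenotype.
  I^A I^A → possible child types {A, AB} ✓
  I^A I^B → possible child types {A, B, AB} ✓
  I^A i → possible child types {O, A, B, AB} ✓
  I^B I^B → possible child types {B} ✗
  I^B i → possible child types {O, B} ✗
  i i → possible child types {O, B} ✗

I^A I^A, I^A I^B, I^A i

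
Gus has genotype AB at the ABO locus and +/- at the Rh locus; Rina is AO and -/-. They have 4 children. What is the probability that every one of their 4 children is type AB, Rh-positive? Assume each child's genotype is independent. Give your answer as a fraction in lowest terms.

1/4096

ABO cross AB × AO → 1/2 A, 1/4 B, 1/4 AB.
Rh cross +/- × -/- → 1/2 Rh+, 1/2 Rh-; so P(type AB, Rh-positive) = 1/4 × 1/2 = 1/8 per child.
All 4 independent: (1/8)^4 = 1/4096.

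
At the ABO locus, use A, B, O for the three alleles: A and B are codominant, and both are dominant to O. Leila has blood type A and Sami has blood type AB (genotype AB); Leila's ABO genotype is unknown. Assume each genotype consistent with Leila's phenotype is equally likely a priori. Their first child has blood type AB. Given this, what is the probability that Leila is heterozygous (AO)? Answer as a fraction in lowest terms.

1/3

Possible genotypes: Leila ∈ {AA, AO}; Sami ∈ {AB}.
Weight each parental genotype pair by prior × P(type-AB child):
  AA × AB: posterior weight 2/3.
  AO × AB: posterior weight 1/3.
Sum the posterior weight over pairs where Leila is AO: 1/3.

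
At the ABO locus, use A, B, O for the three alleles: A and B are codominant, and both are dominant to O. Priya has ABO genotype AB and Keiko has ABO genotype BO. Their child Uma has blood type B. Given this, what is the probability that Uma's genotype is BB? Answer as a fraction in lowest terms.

Cross AB × BO → 1/4 AB, 1/4 AO, 1/4 BB, 1/4 BO.
Type-B genotypes among offspring: BB (1/4), BO (1/4); total 1/2.
P(BB | type B) = (1/4) / (1/2) = 1/2.

1/2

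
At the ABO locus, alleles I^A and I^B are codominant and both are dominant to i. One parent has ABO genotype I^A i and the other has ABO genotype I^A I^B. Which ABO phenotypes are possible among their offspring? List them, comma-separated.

Gametes from I^A i × I^A I^B give offspring ABO genotypes I^A I^A, I^A I^B, I^A i, I^B i, i.e. phenotypes A, B, AB.

A, B, AB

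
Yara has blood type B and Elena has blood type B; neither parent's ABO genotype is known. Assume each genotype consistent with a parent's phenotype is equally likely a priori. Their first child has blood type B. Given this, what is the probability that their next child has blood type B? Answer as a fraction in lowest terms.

Possible genotypes: Yara ∈ {BB, BO}; Elena ∈ {BB, BO}.
Weight each parental genotype pair by prior × P(type-B child):
  BB × BB: posterior weight 4/15; P(next child type B) = 1.
  BB × BO: posterior weight 4/15; P(next child type B) = 1.
  BO × BB: posterior weight 4/15; P(next child type B) = 1.
  BO × BO: posterior weight 1/5; P(next child type B) = 3/4.
Weighted sum = 19/20.

19/20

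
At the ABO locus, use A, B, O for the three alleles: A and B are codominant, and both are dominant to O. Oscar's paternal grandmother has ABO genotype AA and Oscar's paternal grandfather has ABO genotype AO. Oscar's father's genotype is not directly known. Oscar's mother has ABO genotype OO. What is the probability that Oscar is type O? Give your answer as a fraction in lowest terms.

1/4

Oscar's father's ABO genotype from AA × AO: 1/2 AA, 1/2 AO.
Crossing each possibility with the mother OO and summing P(type O): 1/2·0 + 1/2·1/2 = 1/4.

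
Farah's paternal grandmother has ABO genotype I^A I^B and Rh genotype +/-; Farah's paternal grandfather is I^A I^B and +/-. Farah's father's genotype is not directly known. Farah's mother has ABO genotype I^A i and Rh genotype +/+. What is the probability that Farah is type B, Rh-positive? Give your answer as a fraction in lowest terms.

Farah's father's ABO genotype from I^A I^B × I^A I^B: 1/4 I^A I^A, 1/2 I^A I^B, 1/4 I^B I^B.
Crossing each possibility with the mother I^A i and summing P(type B): 1/4·0 + 1/2·1/4 + 1/4·1/2 = 1/4.
Similarly for Rh via the father's Rh distribution: P(Rh+) = 1.
Independent loci: 1/4 × 1 = 1/4.

1/4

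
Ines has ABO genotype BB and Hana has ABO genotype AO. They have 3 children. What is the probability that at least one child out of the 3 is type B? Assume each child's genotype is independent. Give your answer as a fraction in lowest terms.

ABO cross BB × AO → 1/2 B, 1/2 AB.
So P(type B) = 1/2 per child.
P(none) = (1/2)^3 = 1/8; P(at least one) = 1 − 1/8 = 7/8.

7/8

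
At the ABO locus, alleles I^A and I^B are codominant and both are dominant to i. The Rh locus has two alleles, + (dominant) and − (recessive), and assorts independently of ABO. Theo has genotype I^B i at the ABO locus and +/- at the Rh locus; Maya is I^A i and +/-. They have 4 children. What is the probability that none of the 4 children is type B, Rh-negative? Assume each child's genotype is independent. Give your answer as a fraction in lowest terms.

ABO cross I^B i × I^A i → 1/4 O, 1/4 A, 1/4 B, 1/4 AB.
Rh cross +/- × +/- → 3/4 Rh+, 1/4 Rh-; so P(type B, Rh-negative) = 1/4 × 1/4 = 1/16 per child.
P(not type B, Rh-negative) = 15/16 for one child; (15/16)^4 = 50625/65536.

50625/65536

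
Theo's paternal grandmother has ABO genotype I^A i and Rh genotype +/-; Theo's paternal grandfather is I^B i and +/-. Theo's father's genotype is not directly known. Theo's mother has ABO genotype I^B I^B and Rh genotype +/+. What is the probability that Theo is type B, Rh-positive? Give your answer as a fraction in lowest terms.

Theo's father's ABO genotype from I^A i × I^B i: 1/4 I^A I^B, 1/4 I^A i, 1/4 I^B i, 1/4 i i.
Crossing each possibility with the mother I^B I^B and summing P(type B): 1/4·1/2 + 1/4·1/2 + 1/4·1 + 1/4·1 = 3/4.
Similarly for Rh via the father's Rh distribution: P(Rh+) = 1.
Independent loci: 3/4 × 1 = 3/4.

3/4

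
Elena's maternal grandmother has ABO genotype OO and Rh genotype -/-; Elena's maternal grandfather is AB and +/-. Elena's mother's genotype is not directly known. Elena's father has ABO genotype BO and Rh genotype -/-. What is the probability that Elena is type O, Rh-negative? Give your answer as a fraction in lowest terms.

3/16

Elena's mother's ABO genotype from OO × AB: 1/2 AO, 1/2 BO.
Crossing each possibility with the father BO and summing P(type O): 1/2·1/4 + 1/2·1/4 = 1/4.
Similarly for Rh via the mother's Rh distribution: P(Rh-) = 3/4.
Independent loci: 1/4 × 3/4 = 3/16.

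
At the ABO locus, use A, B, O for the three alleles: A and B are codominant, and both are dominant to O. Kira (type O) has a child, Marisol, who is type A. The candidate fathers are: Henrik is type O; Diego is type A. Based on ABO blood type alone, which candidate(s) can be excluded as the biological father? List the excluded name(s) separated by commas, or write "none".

Henrik

A candidate is excluded only if no genotype consistent with his phenotype could produce a type A child with a type O mother.
Henrik (type O): no genotype consistent with that phenotype can produce a type-A child with a type-O mother.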